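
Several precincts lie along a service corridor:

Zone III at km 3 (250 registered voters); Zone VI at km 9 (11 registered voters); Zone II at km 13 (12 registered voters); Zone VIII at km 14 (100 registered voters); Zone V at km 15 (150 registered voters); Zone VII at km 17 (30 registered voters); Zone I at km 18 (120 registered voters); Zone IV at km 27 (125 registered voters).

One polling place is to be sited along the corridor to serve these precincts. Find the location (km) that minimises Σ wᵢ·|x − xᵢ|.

For a sum of weighted absolute distances on a line, the optimum is the weighted median (not the mean). Total weight W = 798; half-weight = 399.
Sort by position and accumulate weight:
  km 3 (Zone III, w=250) → cum 250
  km 9 (Zone VI, w=11) → cum 261
  km 13 (Zone II, w=12) → cum 273
  km 14 (Zone VIII, w=100) → cum 373
  km 15 (Zone V, w=150) → cum 523  ≥ 399 → median here
  km 17 (Zone VII, w=30) → cum 553
  km 18 (Zone I, w=120) → cum 673
  km 27 (Zone IV, w=125) → cum 798
Optimal location: km 15.

x = 15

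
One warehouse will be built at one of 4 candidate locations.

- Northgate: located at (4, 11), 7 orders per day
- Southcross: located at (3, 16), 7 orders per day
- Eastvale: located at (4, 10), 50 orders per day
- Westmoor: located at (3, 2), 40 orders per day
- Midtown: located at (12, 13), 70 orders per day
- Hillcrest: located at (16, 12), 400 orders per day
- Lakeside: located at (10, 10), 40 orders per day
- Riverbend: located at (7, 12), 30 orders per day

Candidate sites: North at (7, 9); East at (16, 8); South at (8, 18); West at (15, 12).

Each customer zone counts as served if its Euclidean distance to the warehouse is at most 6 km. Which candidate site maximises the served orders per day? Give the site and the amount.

Coverage radius r = 6 km; a point is covered iff (Δx)²+(Δy)² ≤ 6² = 36.
  North (7, 9): covers {Northgate, Eastvale, Lakeside, Riverbend} → 127
  East (16, 8): covers {Hillcrest} → 400
  South (8, 18): covers {Southcross} → 7
  West (15, 12): covers {Midtown, Hillcrest, Lakeside} → 510
Maximum coverage at West: 510 orders per day.

West, covering 510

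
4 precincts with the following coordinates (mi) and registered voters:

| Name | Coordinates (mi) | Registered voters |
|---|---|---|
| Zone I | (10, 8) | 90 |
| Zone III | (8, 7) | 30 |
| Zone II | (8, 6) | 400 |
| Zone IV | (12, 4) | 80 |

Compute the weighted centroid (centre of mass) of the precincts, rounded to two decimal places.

(8.83, 6.08)

The minimiser of Σwᵢ‖p−pᵢ‖² is the weighted centroid p* = (Σwᵢpᵢ)/(Σwᵢ).
Σwᵢ = 600.
Σwᵢxᵢ = 90·10 + 30·8 + 400·8 + 80·12 = 5300.
Σwᵢyᵢ = 90·8 + 30·7 + 400·6 + 80·4 = 3650.
x* = 5300/600 = 8.83, y* = 3650/600 = 6.08.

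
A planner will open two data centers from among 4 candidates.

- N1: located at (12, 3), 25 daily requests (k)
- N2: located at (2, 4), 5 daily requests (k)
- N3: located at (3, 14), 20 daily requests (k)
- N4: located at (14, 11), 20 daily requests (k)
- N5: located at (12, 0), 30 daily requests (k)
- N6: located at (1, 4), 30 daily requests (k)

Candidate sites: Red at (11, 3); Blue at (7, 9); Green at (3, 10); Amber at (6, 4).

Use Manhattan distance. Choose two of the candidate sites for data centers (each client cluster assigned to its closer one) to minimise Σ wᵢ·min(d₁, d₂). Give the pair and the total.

Evaluate every pair (each demand assigned to the nearer of the two):
  {Red, Green}: total = 720
  {Red, Amber}: total = 795
  {Red, Blue}: total = 885
  {Green, Amber}: total = 965
  {Blue, Amber}: total = 1005
  {Blue, Green}: total = 1230
Best pair: {Red, Green} with total 720.

{Red, Green}, total 720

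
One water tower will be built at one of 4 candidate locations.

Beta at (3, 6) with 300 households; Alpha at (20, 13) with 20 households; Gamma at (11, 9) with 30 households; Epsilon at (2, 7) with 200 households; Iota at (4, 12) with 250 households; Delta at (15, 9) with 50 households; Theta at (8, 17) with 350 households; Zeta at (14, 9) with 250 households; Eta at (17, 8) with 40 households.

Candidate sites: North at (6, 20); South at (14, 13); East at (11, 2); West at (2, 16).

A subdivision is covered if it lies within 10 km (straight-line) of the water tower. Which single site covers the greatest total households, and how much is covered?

Coverage radius r = 10 km; a point is covered iff (Δx)²+(Δy)² ≤ 10² = 100.
  North (6, 20): covers {Iota, Theta} → 600
  South (14, 13): covers {Alpha, Gamma, Delta, Theta, Zeta, Eta} → 740
  East (11, 2): covers {Beta, Gamma, Delta, Zeta, Eta} → 670
  West (2, 16): covers {Epsilon, Iota, Theta} → 800
Maximum coverage at West: 800 households.

West, covering 800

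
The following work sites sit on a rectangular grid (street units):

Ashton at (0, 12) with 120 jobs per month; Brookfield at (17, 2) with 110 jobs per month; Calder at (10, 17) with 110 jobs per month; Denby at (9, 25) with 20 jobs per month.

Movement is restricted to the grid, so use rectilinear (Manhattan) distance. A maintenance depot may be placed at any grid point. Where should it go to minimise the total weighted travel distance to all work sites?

Manhattan distance separates: Σwᵢ(|x−xᵢ|+|y−yᵢ|) = Σwᵢ|x−xᵢ| + Σwᵢ|y−yᵢ|, so x and y are optimised independently as 1-D weighted medians.
Total weight W = 360; half = 180.
x-coordinate, sorted with cumulative weight:
  x=0 (Ashton, w=120) cum 120
  x=9 (Denby, w=20) cum 140
  x=10 (Calder, w=110) cum 250  ← median
  x=17 (Brookfield, w=110) cum 360
⇒ x* = 10
y-coordinate, sorted with cumulative weight:
  y=2 (Brookfield, w=110) cum 110
  y=12 (Ashton, w=120) cum 230  ← median
  y=17 (Calder, w=110) cum 340
  y=25 (Denby, w=20) cum 360
⇒ y* = 12

(10, 12)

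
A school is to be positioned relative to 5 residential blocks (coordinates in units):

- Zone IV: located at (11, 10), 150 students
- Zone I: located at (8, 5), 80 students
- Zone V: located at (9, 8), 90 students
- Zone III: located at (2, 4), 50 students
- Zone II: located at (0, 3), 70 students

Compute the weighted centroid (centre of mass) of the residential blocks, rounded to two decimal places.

The minimiser of Σwᵢ‖p−pᵢ‖² is the weighted centroid p* = (Σwᵢpᵢ)/(Σwᵢ).
Σwᵢ = 440.
Σwᵢxᵢ = 150·11 + 80·8 + 90·9 + 50·2 + 70·0 = 3200.
Σwᵢyᵢ = 150·10 + 80·5 + 90·8 + 50·4 + 70·3 = 3030.
x* = 3200/440 = 7.27, y* = 3030/440 = 6.89.

(7.27, 6.89)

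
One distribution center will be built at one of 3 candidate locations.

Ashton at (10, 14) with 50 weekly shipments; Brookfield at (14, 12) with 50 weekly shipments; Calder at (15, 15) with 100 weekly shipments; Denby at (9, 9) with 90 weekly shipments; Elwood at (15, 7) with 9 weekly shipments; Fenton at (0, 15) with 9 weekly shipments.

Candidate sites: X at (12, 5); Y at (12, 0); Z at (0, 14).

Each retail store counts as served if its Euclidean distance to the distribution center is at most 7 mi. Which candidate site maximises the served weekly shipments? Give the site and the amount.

X, covering 99

Coverage radius r = 7 mi; a point is covered iff (Δx)²+(Δy)² ≤ 7² = 49.
  X (12, 5): covers {Denby, Elwood} → 99
  Y (12, 0): covers {none} → 0
  Z (0, 14): covers {Fenton} → 9
Maximum coverage at X: 99 weekly shipments.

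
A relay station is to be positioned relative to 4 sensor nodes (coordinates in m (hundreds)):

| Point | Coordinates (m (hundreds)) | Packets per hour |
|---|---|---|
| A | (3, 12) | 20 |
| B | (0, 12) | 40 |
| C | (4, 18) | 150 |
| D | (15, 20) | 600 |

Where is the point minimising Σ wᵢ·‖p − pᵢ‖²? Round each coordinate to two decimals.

The minimiser of Σwᵢ‖p−pᵢ‖² is the weighted centroid p* = (Σwᵢpᵢ)/(Σwᵢ).
Σwᵢ = 810.
Σwᵢxᵢ = 20·3 + 40·0 + 150·4 + 600·15 = 9660.
Σwᵢyᵢ = 20·12 + 40·12 + 150·18 + 600·20 = 15420.
x* = 9660/810 = 11.93, y* = 15420/810 = 19.04.

(11.93, 19.04)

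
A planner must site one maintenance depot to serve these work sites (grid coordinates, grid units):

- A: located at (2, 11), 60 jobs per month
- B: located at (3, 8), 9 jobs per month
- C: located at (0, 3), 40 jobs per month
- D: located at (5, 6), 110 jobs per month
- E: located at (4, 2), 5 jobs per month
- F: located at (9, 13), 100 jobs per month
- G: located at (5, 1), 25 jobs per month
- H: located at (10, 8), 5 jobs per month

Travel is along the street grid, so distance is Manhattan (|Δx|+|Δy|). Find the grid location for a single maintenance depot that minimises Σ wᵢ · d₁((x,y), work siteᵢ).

Manhattan distance separates: Σwᵢ(|x−xᵢ|+|y−yᵢ|) = Σwᵢ|x−xᵢ| + Σwᵢ|y−yᵢ|, so x and y are optimised independently as 1-D weighted medians.
Total weight W = 354; half = 177.
x-coordinate, sorted with cumulative weight:
  x=0 (C, w=40) cum 40
  x=2 (A, w=60) cum 100
  x=3 (B, w=9) cum 109
  x=4 (E, w=5) cum 114
  x=5 (D, w=110) cum 224  ← median
  x=5 (G, w=25) cum 249
  x=9 (F, w=100) cum 349
  x=10 (H, w=5) cum 354
⇒ x* = 5
y-coordinate, sorted with cumulative weight:
  y=1 (G, w=25) cum 25
  y=2 (E, w=5) cum 30
  y=3 (C, w=40) cum 70
  y=6 (D, w=110) cum 180  ← median
  y=8 (B, w=9) cum 189
  y=8 (H, w=5) cum 194
  y=11 (A, w=60) cum 254
  y=13 (F, w=100) cum 354
⇒ y* = 6

(5, 6)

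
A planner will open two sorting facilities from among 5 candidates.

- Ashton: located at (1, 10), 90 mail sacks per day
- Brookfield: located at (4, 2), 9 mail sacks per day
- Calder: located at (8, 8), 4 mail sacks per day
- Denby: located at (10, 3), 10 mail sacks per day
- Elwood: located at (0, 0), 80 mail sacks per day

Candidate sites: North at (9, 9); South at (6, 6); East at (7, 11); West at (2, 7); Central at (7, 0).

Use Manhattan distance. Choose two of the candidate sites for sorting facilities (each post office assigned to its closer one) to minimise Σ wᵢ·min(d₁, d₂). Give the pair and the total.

{West, Central}, total 1053

Evaluate every pair (each demand assigned to the nearer of the two):
  {West, Central}: total = 1053
  {South, West}: total = 1220
  {North, West}: total = 1221
  {East, West}: total = 1269
  {East, Central}: total = 1311
  {North, Central}: total = 1483
  {South, Central}: total = 1491
  {South, East}: total = 1730
  {North, South}: total = 1902
  {North, East}: total = 2256
Best pair: {West, Central} with total 1053.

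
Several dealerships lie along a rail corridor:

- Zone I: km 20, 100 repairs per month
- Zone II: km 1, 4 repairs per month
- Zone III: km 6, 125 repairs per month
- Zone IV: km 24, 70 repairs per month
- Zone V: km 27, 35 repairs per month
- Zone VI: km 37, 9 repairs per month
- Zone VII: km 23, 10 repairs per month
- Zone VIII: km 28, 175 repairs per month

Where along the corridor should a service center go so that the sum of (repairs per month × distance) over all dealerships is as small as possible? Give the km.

For a sum of weighted absolute distances on a line, the optimum is the weighted median (not the mean). Total weight W = 528; half-weight = 264.
Sort by position and accumulate weight:
  km 1 (Zone II, w=4) → cum 4
  km 6 (Zone III, w=125) → cum 129
  km 20 (Zone I, w=100) → cum 229
  km 23 (Zone VII, w=10) → cum 239
  km 24 (Zone IV, w=70) → cum 309  ≥ 264 → median here
  km 27 (Zone V, w=35) → cum 344
  km 28 (Zone VIII, w=175) → cum 519
  km 37 (Zone VI, w=9) → cum 528
Optimal location: km 24.

x = 24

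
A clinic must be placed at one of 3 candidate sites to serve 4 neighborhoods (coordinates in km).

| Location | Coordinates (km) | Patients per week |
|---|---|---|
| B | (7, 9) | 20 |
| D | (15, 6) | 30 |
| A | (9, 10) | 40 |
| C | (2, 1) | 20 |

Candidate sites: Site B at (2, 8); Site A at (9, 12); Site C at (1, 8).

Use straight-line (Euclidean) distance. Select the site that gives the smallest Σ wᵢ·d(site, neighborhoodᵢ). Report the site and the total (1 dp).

Total weighted distance at each candidate:
  Site B (2, 8): total = 927.8
  Site A (9, 12): total = 667.4
  Site C (1, 8): total = 1017.2
Minimum is at Site A with total 667.4 km.

Site A, total 667.4 km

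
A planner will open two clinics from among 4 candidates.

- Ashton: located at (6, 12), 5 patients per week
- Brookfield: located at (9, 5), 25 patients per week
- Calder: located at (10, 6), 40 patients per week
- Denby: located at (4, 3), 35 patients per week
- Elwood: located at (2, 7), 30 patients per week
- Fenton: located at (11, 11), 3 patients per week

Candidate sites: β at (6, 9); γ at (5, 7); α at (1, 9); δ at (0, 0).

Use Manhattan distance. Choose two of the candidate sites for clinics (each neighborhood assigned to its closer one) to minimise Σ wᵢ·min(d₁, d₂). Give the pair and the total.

Evaluate every pair (each demand assigned to the nearer of the two):
  {β, γ}: total = 691
  {γ, α}: total = 715
  {γ, δ}: total = 715
  {β, α}: total = 861
  {β, δ}: total = 916
  {α, δ}: total = 1191
Best pair: {β, γ} with total 691.

{β, γ}, total 691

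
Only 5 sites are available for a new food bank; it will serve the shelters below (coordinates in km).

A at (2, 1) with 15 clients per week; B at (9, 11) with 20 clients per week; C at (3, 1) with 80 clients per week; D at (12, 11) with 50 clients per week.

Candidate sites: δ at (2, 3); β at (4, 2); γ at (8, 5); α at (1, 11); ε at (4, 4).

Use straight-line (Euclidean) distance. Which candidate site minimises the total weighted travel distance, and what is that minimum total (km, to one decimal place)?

Total weighted distance at each candidate:
  δ (2, 3): total = 1061.8
  β (4, 2): total = 954.7
  γ (8, 5): total = 1102.6
  α (1, 11): total = 1676.6
  ε (4, 4): total = 1010.6
Minimum is at β with total 954.7 km.

β, total 954.7 km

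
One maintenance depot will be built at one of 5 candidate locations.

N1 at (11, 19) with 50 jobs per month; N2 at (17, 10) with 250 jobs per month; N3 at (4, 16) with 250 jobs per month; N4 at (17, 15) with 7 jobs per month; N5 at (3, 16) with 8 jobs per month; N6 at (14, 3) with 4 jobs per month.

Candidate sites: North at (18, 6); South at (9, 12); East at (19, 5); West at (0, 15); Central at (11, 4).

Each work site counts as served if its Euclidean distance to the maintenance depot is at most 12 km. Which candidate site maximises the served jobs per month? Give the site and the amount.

Coverage radius r = 12 km; a point is covered iff (Δx)²+(Δy)² ≤ 12² = 144.
  North (18, 6): covers {N2, N4, N6} → 261
  South (9, 12): covers {N1, N2, N3, N4, N5, N6} → 569
  East (19, 5): covers {N2, N4, N6} → 261
  West (0, 15): covers {N1, N3, N5} → 308
  Central (11, 4): covers {N2, N6} → 254
Maximum coverage at South: 569 jobs per month.

South, covering 569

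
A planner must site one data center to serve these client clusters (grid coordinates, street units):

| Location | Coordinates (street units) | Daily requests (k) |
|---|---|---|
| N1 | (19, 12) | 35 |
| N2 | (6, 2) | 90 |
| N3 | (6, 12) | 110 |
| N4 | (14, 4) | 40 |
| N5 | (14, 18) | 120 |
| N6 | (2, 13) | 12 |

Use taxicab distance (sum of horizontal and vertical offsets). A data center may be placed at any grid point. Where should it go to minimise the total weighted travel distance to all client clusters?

(6, 12)

Manhattan distance separates: Σwᵢ(|x−xᵢ|+|y−yᵢ|) = Σwᵢ|x−xᵢ| + Σwᵢ|y−yᵢ|, so x and y are optimised independently as 1-D weighted medians.
Total weight W = 407; half = 203.5.
x-coordinate, sorted with cumulative weight:
  x=2 (N6, w=12) cum 12
  x=6 (N2, w=90) cum 102
  x=6 (N3, w=110) cum 212  ← median
  x=14 (N4, w=40) cum 252
  x=14 (N5, w=120) cum 372
  x=19 (N1, w=35) cum 407
⇒ x* = 6
y-coordinate, sorted with cumulative weight:
  y=2 (N2, w=90) cum 90
  y=4 (N4, w=40) cum 130
  y=12 (N1, w=35) cum 165
  y=12 (N3, w=110) cum 275  ← median
  y=13 (N6, w=12) cum 287
  y=18 (N5, w=120) cum 407
⇒ y* = 12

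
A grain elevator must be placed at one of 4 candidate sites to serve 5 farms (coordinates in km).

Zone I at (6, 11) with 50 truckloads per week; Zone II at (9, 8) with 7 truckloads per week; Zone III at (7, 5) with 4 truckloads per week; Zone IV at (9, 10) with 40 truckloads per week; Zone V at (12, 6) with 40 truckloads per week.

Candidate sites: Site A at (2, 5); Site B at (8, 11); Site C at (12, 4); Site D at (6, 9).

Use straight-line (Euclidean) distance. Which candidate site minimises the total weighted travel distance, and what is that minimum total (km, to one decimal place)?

Site B, total 459.2 km

Total weighted distance at each candidate:
  Site A (2, 5): total = 1180.0
  Site B (8, 11): total = 459.2
  Site C (12, 4): total = 864.7
  Site D (6, 9): total = 533.4
Minimum is at Site B with total 459.2 km.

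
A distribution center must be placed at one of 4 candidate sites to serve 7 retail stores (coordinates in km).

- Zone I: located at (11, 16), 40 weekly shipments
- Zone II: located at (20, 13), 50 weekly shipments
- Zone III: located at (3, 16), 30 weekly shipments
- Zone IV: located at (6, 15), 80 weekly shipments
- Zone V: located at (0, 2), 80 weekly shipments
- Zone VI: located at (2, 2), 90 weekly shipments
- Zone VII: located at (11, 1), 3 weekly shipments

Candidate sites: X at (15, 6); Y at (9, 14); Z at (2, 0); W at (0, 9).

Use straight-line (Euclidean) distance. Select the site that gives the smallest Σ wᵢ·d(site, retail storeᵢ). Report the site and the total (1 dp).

Total weighted distance at each candidate:
  X (15, 6): total = 4833.1
  Y (9, 14): total = 3597.9
  Z (2, 0): total = 4000.8
  W (0, 9): total = 3704.7
Minimum is at Y with total 3597.9 km.

Y, total 3597.9 km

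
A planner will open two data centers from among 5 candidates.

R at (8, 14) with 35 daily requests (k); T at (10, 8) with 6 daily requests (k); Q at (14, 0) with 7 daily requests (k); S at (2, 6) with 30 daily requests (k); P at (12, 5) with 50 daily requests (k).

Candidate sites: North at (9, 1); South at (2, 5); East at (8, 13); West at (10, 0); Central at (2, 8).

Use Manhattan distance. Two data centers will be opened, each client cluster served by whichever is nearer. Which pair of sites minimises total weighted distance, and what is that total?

Evaluate every pair (each demand assigned to the nearer of the two):
  {South, East}: total = 726
  {North, East}: total = 829
  {East, West}: total = 845
  {East, Central}: total = 870
  {West, Central}: total = 906
  {North, Central}: total = 920
  {North, South}: total = 960
  {South, West}: total = 981
  {South, Central}: total = 1117
  {North, West}: total = 1276
Best pair: {South, East} with total 726.

{South, East}, total 726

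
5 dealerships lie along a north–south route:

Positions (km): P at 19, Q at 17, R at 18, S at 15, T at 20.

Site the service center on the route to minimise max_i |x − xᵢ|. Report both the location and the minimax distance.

The 1-center on a line is the midpoint of the two extreme points: leftmost at 15, rightmost at 20.
Optimal location = (15 + 20)/2 = 17.5; maximum distance = (20 − 15)/2 = 2.5.

location 17.5, max distance 2.5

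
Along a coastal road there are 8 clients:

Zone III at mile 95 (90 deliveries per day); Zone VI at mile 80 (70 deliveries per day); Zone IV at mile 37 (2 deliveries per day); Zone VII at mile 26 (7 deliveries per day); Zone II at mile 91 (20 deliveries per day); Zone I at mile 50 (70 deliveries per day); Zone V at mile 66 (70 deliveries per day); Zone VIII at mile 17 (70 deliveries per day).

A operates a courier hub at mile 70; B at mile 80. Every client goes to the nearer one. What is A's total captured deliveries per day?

The indifferent point is the midpoint (70+80)/2 = 75; clients left of it (closer to A at 70) go to A, those right go to B.
  Zone VIII at 17 (w=70) → A
  Zone VII at 26 (w=7) → A
  Zone IV at 37 (w=2) → A
  Zone I at 50 (w=70) → A
  Zone V at 66 (w=70) → A
  Zone VI at 80 (w=70) → B
  Zone II at 91 (w=20) → B
  Zone III at 95 (w=90) → B
A captures 219; B captures 180.

219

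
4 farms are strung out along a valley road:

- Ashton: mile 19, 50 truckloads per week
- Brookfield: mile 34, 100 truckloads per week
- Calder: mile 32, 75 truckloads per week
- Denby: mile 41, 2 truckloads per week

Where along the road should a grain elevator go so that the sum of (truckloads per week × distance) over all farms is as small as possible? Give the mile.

For a sum of weighted absolute distances on a line, the optimum is the weighted median (not the mean). Total weight W = 227; half-weight = 113.5.
Sort by position and accumulate weight:
  mile 19 (Ashton, w=50) → cum 50
  mile 32 (Calder, w=75) → cum 125  ≥ 113.5 → median here
  mile 34 (Brookfield, w=100) → cum 225
  mile 41 (Denby, w=2) → cum 227
Optimal location: mile 32.

x = 32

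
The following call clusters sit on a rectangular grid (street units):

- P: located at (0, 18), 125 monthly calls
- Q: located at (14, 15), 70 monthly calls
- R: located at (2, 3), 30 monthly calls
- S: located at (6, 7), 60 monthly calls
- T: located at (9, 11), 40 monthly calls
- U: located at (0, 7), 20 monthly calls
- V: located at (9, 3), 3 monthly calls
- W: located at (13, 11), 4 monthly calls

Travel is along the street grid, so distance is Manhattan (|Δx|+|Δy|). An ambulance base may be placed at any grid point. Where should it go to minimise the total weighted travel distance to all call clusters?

(6, 15)

Manhattan distance separates: Σwᵢ(|x−xᵢ|+|y−yᵢ|) = Σwᵢ|x−xᵢ| + Σwᵢ|y−yᵢ|, so x and y are optimised independently as 1-D weighted medians.
Total weight W = 352; half = 176.
x-coordinate, sorted with cumulative weight:
  x=0 (P, w=125) cum 125
  x=0 (U, w=20) cum 145
  x=2 (R, w=30) cum 175
  x=6 (S, w=60) cum 235  ← median
  x=9 (T, w=40) cum 275
  x=9 (V, w=3) cum 278
  x=13 (W, w=4) cum 282
  x=14 (Q, w=70) cum 352
⇒ x* = 6
y-coordinate, sorted with cumulative weight:
  y=3 (R, w=30) cum 30
  y=3 (V, w=3) cum 33
  y=7 (S, w=60) cum 93
  y=7 (U, w=20) cum 113
  y=11 (T, w=40) cum 153
  y=11 (W, w=4) cum 157
  y=15 (Q, w=70) cum 227  ← median
  y=18 (P, w=125) cum 352
⇒ y* = 15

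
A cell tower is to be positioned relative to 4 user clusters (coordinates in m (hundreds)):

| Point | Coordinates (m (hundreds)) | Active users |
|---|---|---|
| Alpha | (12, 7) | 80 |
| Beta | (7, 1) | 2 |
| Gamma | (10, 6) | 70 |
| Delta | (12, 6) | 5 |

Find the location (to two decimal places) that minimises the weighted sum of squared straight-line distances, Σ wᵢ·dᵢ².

(11.04, 6.45)

The minimiser of Σwᵢ‖p−pᵢ‖² is the weighted centroid p* = (Σwᵢpᵢ)/(Σwᵢ).
Σwᵢ = 157.
Σwᵢxᵢ = 80·12 + 2·7 + 70·10 + 5·12 = 1734.
Σwᵢyᵢ = 80·7 + 2·1 + 70·6 + 5·6 = 1012.
x* = 1734/157 = 11.04, y* = 1012/157 = 6.45.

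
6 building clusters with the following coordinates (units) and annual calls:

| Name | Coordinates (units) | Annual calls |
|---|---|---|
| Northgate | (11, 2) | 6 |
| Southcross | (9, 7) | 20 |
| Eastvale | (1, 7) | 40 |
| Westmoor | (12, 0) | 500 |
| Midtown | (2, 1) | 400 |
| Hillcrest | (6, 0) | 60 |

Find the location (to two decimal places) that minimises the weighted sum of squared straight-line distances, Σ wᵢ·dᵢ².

(7.26, 0.81)

The minimiser of Σwᵢ‖p−pᵢ‖² is the weighted centroid p* = (Σwᵢpᵢ)/(Σwᵢ).
Σwᵢ = 1026.
Σwᵢxᵢ = 6·11 + 20·9 + 40·1 + 500·12 + 400·2 + 60·6 = 7446.
Σwᵢyᵢ = 6·2 + 20·7 + 40·7 + 500·0 + 400·1 + 60·0 = 832.
x* = 7446/1026 = 7.26, y* = 832/1026 = 0.81.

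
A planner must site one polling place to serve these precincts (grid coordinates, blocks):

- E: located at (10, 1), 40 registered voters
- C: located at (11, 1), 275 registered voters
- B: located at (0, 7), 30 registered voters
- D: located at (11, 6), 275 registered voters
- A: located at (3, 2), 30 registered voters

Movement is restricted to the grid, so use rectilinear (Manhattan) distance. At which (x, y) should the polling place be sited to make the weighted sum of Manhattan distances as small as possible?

Manhattan distance separates: Σwᵢ(|x−xᵢ|+|y−yᵢ|) = Σwᵢ|x−xᵢ| + Σwᵢ|y−yᵢ|, so x and y are optimised independently as 1-D weighted medians.
Total weight W = 650; half = 325.
x-coordinate, sorted with cumulative weight:
  x=0 (B, w=30) cum 30
  x=3 (A, w=30) cum 60
  x=10 (E, w=40) cum 100
  x=11 (C, w=275) cum 375  ← median
  x=11 (D, w=275) cum 650
⇒ x* = 11
y-coordinate, sorted with cumulative weight:
  y=1 (E, w=40) cum 40
  y=1 (C, w=275) cum 315
  y=2 (A, w=30) cum 345  ← median
  y=6 (D, w=275) cum 620
  y=7 (B, w=30) cum 650
⇒ y* = 2

(11, 2)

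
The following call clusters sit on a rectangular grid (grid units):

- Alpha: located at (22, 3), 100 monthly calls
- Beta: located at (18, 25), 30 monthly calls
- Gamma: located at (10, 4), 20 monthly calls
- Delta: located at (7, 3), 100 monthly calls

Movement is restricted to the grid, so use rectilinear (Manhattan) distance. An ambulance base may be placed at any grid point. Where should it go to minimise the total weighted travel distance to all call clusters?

Manhattan distance separates: Σwᵢ(|x−xᵢ|+|y−yᵢ|) = Σwᵢ|x−xᵢ| + Σwᵢ|y−yᵢ|, so x and y are optimised independently as 1-D weighted medians.
Total weight W = 250; half = 125.
x-coordinate, sorted with cumulative weight:
  x=7 (Delta, w=100) cum 100
  x=10 (Gamma, w=20) cum 120
  x=18 (Beta, w=30) cum 150  ← median
  x=22 (Alpha, w=100) cum 250
⇒ x* = 18
y-coordinate, sorted with cumulative weight:
  y=3 (Alpha, w=100) cum 100
  y=3 (Delta, w=100) cum 200  ← median
  y=4 (Gamma, w=20) cum 220
  y=25 (Beta, w=30) cum 250
⇒ y* = 3

(18, 3)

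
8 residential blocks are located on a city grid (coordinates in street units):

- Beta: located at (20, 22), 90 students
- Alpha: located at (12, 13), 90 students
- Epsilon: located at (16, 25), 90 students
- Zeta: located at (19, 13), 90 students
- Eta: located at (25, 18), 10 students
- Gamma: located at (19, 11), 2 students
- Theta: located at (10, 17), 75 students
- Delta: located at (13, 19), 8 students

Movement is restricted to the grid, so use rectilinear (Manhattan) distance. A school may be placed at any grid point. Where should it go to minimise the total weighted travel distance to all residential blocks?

Manhattan distance separates: Σwᵢ(|x−xᵢ|+|y−yᵢ|) = Σwᵢ|x−xᵢ| + Σwᵢ|y−yᵢ|, so x and y are optimised independently as 1-D weighted medians.
Total weight W = 455; half = 227.5.
x-coordinate, sorted with cumulative weight:
  x=10 (Theta, w=75) cum 75
  x=12 (Alpha, w=90) cum 165
  x=13 (Delta, w=8) cum 173
  x=16 (Epsilon, w=90) cum 263  ← median
  x=19 (Zeta, w=90) cum 353
  x=19 (Gamma, w=2) cum 355
  x=20 (Beta, w=90) cum 445
  x=25 (Eta, w=10) cum 455
⇒ x* = 16
y-coordinate, sorted with cumulative weight:
  y=11 (Gamma, w=2) cum 2
  y=13 (Alpha, w=90) cum 92
  y=13 (Zeta, w=90) cum 182
  y=17 (Theta, w=75) cum 257  ← median
  y=18 (Eta, w=10) cum 267
  y=19 (Delta, w=8) cum 275
  y=22 (Beta, w=90) cum 365
  y=25 (Epsilon, w=90) cum 455
⇒ y* = 17

(16, 17)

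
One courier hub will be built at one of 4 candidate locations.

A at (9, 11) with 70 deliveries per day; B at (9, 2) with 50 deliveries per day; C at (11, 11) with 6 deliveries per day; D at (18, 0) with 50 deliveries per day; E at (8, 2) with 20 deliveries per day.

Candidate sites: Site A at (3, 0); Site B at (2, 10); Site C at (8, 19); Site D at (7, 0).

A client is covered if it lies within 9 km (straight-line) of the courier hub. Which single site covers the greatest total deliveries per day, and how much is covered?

Coverage radius r = 9 km; a point is covered iff (Δx)²+(Δy)² ≤ 9² = 81.
  Site A (3, 0): covers {B, E} → 70
  Site B (2, 10): covers {A} → 70
  Site C (8, 19): covers {A, C} → 76
  Site D (7, 0): covers {B, E} → 70
Maximum coverage at Site C: 76 deliveries per day.

Site C, covering 76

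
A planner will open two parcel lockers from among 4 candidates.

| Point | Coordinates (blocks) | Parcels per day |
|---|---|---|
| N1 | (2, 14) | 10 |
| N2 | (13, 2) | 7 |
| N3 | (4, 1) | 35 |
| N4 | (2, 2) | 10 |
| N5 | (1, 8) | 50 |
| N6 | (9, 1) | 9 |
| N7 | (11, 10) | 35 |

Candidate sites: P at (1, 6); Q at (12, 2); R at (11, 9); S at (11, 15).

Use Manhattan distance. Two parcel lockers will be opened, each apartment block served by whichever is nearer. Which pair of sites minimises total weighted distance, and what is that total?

{P, R}, total 708

Evaluate every pair (each demand assigned to the nearer of the two):
  {P, R}: total = 708
  {P, Q}: total = 878
  {P, S}: total = 917
  {Q, R}: total = 1183
  {R, S}: total = 1523
  {Q, S}: total = 1583
Best pair: {P, R} with total 708.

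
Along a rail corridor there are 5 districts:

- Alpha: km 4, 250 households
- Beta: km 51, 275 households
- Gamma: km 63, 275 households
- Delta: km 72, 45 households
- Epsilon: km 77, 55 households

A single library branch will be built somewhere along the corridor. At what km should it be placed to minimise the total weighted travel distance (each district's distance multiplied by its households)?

x = 51

For a sum of weighted absolute distances on a line, the optimum is the weighted median (not the mean). Total weight W = 900; half-weight = 450.
Sort by position and accumulate weight:
  km 4 (Alpha, w=250) → cum 250
  km 51 (Beta, w=275) → cum 525  ≥ 450 → median here
  km 63 (Gamma, w=275) → cum 800
  km 72 (Delta, w=45) → cum 845
  km 77 (Epsilon, w=55) → cum 900
Optimal location: km 51.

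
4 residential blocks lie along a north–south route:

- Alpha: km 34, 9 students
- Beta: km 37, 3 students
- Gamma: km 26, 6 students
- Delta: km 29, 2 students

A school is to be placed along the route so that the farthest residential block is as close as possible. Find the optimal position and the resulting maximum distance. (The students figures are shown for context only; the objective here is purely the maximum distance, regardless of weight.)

The 1-center on a line is the midpoint of the two extreme points: leftmost at 26, rightmost at 37.
Optimal location = (26 + 37)/2 = 31.5; maximum distance = (37 − 26)/2 = 5.5.

location 31.5, max distance 5.5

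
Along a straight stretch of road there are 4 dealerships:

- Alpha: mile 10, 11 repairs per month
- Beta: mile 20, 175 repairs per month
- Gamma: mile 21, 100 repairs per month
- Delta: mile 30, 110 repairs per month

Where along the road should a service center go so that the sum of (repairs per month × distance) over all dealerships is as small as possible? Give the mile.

For a sum of weighted absolute distances on a line, the optimum is the weighted median (not the mean). Total weight W = 396; half-weight = 198.
Sort by position and accumulate weight:
  mile 10 (Alpha, w=11) → cum 11
  mile 20 (Beta, w=175) → cum 186
  mile 21 (Gamma, w=100) → cum 286  ≥ 198 → median here
  mile 30 (Delta, w=110) → cum 396
Optimal location: mile 21.

x = 21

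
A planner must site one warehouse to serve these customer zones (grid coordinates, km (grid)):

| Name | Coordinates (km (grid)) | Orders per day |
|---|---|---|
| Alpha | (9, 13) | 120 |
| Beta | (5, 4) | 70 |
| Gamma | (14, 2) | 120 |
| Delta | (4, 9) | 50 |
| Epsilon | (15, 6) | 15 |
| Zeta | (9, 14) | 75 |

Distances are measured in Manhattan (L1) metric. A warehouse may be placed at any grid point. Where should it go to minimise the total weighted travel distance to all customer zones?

(9, 9)

Manhattan distance separates: Σwᵢ(|x−xᵢ|+|y−yᵢ|) = Σwᵢ|x−xᵢ| + Σwᵢ|y−yᵢ|, so x and y are optimised independently as 1-D weighted medians.
Total weight W = 450; half = 225.
x-coordinate, sorted with cumulative weight:
  x=4 (Delta, w=50) cum 50
  x=5 (Beta, w=70) cum 120
  x=9 (Alpha, w=120) cum 240  ← median
  x=9 (Zeta, w=75) cum 315
  x=14 (Gamma, w=120) cum 435
  x=15 (Epsilon, w=15) cum 450
⇒ x* = 9
y-coordinate, sorted with cumulative weight:
  y=2 (Gamma, w=120) cum 120
  y=4 (Beta, w=70) cum 190
  y=6 (Epsilon, w=15) cum 205
  y=9 (Delta, w=50) cum 255  ← median
  y=13 (Alpha, w=120) cum 375
  y=14 (Zeta, w=75) cum 450
⇒ y* = 9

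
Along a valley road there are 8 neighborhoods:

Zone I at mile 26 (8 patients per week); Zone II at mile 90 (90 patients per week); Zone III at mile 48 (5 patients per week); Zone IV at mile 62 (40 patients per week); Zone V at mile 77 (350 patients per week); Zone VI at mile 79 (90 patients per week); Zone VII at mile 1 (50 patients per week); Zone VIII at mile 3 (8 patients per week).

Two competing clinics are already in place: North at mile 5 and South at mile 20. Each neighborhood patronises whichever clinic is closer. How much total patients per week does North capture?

58

The indifferent point is the midpoint (5+20)/2 = 12.5; neighborhoods left of it (closer to North at 5) go to North, those right go to South.
  Zone VII at 1 (w=50) → North
  Zone VIII at 3 (w=8) → North
  Zone I at 26 (w=8) → South
  Zone III at 48 (w=5) → South
  Zone IV at 62 (w=40) → South
  Zone V at 77 (w=350) → South
  Zone VI at 79 (w=90) → South
  Zone II at 90 (w=90) → South
North captures 58; South captures 583.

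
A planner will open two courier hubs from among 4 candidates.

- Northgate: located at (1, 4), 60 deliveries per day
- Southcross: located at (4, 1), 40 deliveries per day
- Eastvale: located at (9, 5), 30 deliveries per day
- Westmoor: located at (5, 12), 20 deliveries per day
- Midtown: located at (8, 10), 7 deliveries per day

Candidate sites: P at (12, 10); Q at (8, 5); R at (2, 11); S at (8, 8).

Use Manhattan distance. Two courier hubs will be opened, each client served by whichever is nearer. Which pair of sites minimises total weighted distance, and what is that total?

{Q, R}, total 945

Evaluate every pair (each demand assigned to the nearer of the two):
  {Q, R}: total = 945
  {Q, S}: total = 984
  {P, Q}: total = 1038
  {R, S}: total = 1134
  {P, R}: total = 1308
  {P, S}: total = 1374
Best pair: {Q, R} with total 945.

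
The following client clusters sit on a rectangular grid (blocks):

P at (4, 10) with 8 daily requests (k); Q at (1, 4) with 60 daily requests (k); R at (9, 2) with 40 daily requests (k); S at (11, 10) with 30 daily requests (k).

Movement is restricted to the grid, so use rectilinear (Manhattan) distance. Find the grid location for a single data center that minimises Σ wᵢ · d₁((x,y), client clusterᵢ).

Manhattan distance separates: Σwᵢ(|x−xᵢ|+|y−yᵢ|) = Σwᵢ|x−xᵢ| + Σwᵢ|y−yᵢ|, so x and y are optimised independently as 1-D weighted medians.
Total weight W = 138; half = 69.
x-coordinate, sorted with cumulative weight:
  x=1 (Q, w=60) cum 60
  x=4 (P, w=8) cum 68
  x=9 (R, w=40) cum 108  ← median
  x=11 (S, w=30) cum 138
⇒ x* = 9
y-coordinate, sorted with cumulative weight:
  y=2 (R, w=40) cum 40
  y=4 (Q, w=60) cum 100  ← median
  y=10 (P, w=8) cum 108
  y=10 (S, w=30) cum 138
⇒ y* = 4

(9, 4)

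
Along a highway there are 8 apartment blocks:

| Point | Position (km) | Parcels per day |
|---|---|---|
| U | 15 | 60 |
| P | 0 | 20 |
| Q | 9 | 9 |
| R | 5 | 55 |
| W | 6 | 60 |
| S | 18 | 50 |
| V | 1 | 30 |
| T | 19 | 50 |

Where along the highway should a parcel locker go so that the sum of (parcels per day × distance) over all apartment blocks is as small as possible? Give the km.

For a sum of weighted absolute distances on a line, the optimum is the weighted median (not the mean). Total weight W = 334; half-weight = 167.
Sort by position and accumulate weight:
  km 0 (P, w=20) → cum 20
  km 1 (V, w=30) → cum 50
  km 5 (R, w=55) → cum 105
  km 6 (W, w=60) → cum 165
  km 9 (Q, w=9) → cum 174  ≥ 167 → median here
  km 15 (U, w=60) → cum 234
  km 18 (S, w=50) → cum 284
  km 19 (T, w=50) → cum 334
Optimal location: km 9.

x = 9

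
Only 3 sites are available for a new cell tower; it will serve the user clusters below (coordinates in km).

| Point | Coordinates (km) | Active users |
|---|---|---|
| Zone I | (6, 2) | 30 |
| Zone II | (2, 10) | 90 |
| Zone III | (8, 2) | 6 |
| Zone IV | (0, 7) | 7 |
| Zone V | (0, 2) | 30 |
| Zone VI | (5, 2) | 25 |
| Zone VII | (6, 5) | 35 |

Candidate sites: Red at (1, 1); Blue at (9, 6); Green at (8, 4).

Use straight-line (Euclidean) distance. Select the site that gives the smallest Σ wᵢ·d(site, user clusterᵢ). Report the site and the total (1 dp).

Total weighted distance at each candidate:
  Red (1, 1): total = 1422.6
  Blue (9, 6): total = 1511.3
  Green (8, 4): total = 1336.1
Minimum is at Green with total 1336.1 km.

Green, total 1336.1 km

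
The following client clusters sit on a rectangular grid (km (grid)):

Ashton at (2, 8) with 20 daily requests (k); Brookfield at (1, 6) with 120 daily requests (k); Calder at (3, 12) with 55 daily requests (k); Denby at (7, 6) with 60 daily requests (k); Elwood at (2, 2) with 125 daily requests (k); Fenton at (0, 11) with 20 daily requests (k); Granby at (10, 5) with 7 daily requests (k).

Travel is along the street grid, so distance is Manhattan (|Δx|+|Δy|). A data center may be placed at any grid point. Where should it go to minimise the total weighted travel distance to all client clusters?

(2, 6)

Manhattan distance separates: Σwᵢ(|x−xᵢ|+|y−yᵢ|) = Σwᵢ|x−xᵢ| + Σwᵢ|y−yᵢ|, so x and y are optimised independently as 1-D weighted medians.
Total weight W = 407; half = 203.5.
x-coordinate, sorted with cumulative weight:
  x=0 (Fenton, w=20) cum 20
  x=1 (Brookfield, w=120) cum 140
  x=2 (Ashton, w=20) cum 160
  x=2 (Elwood, w=125) cum 285  ← median
  x=3 (Calder, w=55) cum 340
  x=7 (Denby, w=60) cum 400
  x=10 (Granby, w=7) cum 407
⇒ x* = 2
y-coordinate, sorted with cumulative weight:
  y=2 (Elwood, w=125) cum 125
  y=5 (Granby, w=7) cum 132
  y=6 (Brookfield, w=120) cum 252  ← median
  y=6 (Denby, w=60) cum 312
  y=8 (Ashton, w=20) cum 332
  y=11 (Fenton, w=20) cum 352
  y=12 (Calder, w=55) cum 407
⇒ y* = 6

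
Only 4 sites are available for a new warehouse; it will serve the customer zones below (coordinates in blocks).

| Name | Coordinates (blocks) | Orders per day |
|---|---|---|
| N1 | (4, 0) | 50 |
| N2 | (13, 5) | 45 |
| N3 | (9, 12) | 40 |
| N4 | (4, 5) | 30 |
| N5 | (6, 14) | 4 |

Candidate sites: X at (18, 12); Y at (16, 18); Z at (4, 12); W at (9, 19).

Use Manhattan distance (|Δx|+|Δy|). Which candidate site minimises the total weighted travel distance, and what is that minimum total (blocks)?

Total weighted distance at each candidate:
  X (18, 12): total = 2886
  Y (16, 18): total = 3546
  Z (4, 12): total = 1746
  W (9, 19): total = 2892
Minimum is at Z with total 1746 blocks.

Z, total 1746 blocks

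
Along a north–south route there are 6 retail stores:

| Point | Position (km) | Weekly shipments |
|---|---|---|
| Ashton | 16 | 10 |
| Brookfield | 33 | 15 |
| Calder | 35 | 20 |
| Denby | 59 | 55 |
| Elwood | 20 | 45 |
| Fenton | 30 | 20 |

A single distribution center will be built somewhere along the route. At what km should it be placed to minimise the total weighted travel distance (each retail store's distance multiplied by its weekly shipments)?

For a sum of weighted absolute distances on a line, the optimum is the weighted median (not the mean). Total weight W = 165; half-weight = 82.5.
Sort by position and accumulate weight:
  km 16 (Ashton, w=10) → cum 10
  km 20 (Elwood, w=45) → cum 55
  km 30 (Fenton, w=20) → cum 75
  km 33 (Brookfield, w=15) → cum 90  ≥ 82.5 → median here
  km 35 (Calder, w=20) → cum 110
  km 59 (Denby, w=55) → cum 165
Optimal location: km 33.

x = 33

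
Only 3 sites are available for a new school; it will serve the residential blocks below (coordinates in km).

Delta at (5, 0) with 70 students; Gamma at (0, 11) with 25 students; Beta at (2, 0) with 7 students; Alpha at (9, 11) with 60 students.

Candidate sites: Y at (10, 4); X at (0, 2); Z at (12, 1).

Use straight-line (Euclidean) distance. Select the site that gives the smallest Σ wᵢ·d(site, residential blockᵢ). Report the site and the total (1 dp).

Total weighted distance at each candidate:
  Y (10, 4): total = 1240.3
  X (0, 2): total = 1385.4
  Z (12, 1): total = 1582.3
Minimum is at Y with total 1240.3 km.

Y, total 1240.3 km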